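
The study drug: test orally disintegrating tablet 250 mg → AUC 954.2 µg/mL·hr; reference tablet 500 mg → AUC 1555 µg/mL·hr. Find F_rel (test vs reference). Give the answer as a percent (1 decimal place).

F_rel = (AUC_test/D_test) / (AUC_ref/D_ref)
      = (954.2/250) / (1555/500)
      = 3.8168 / 3.11 = 1.2273 = 122.73%

F_rel = 122.7%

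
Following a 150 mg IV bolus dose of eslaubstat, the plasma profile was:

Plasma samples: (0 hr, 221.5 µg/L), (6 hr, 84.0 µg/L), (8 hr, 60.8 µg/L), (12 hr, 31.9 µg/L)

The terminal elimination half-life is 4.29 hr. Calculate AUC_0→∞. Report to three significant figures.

AUC = 1440 µg/L·hr

Trapezoidal AUC_0→12:
  [0→6]: (221.5+84.0)/2 × 6 = 916.5
  [6→8]: (84.0+60.8)/2 × 2 = 144.8
  [8→12]: (60.8+31.9)/2 × 4 = 185.4
  Sum = 1246.7 µg/L·hr
k_e = ln2 / t½ = 0.693147 / 4.29 = 0.1616 hr^-1
Extrapolated tail: C_last / k_e = 31.9 / 0.1616 = 197.401
AUC_0→∞ = 1246.7 + 197.401 = 1444.101 µg/L·hr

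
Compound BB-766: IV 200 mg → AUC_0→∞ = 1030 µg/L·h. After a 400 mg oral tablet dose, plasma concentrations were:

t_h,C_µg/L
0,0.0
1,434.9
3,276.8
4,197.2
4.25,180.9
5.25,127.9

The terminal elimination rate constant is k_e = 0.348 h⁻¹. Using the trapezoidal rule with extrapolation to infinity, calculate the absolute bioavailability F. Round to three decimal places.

F = 0.842

Trapezoidal AUC_0→5.25 (oral tablet):
  [0→1]: (0.0+434.9)/2 × 1 = 217.45
  [1→3]: (434.9+276.8)/2 × 2 = 711.7
  [3→4]: (276.8+197.2)/2 × 1 = 237.0
  [4→4.25]: (197.2+180.9)/2 × 0.25 = 47.2625
  [4.25→5.25]: (180.9+127.9)/2 × 1 = 154.4
  Sum = 1367.8125 µg/L·h
Tail: C_last/k_e = 127.9/0.348 = 367.529
AUC_0→∞ (oral tablet) = 1367.8125 + 367.529 = 1735.3415 µg/L·h
F = (AUC_ev/D_ev)/(AUC_iv/D_iv) = (1735.3415/400)/(1030/200) = 4.33835/5.15 = 0.8424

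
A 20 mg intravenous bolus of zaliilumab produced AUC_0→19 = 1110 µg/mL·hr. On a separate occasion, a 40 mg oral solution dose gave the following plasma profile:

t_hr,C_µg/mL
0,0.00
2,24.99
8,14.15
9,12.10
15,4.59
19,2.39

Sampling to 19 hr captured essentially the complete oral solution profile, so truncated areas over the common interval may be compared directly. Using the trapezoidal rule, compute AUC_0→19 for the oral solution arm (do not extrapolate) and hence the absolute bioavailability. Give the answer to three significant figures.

F = 0.0989

Trapezoidal AUC_0→19 (oral solution):
  [0→2]: (0.00+24.99)/2 × 2 = 24.99
  [2→8]: (24.99+14.15)/2 × 6 = 117.42
  [8→9]: (14.15+12.10)/2 × 1 = 13.125
  [9→15]: (12.10+4.59)/2 × 6 = 50.07
  [15→19]: (4.59+2.39)/2 × 4 = 13.96
  Sum = 219.565 µg/mL·hr
F = (AUC_ev/D_ev)/(AUC_iv/D_iv) = (219.565/40)/(1110/20) = 5.489125/55.5 = 0.0989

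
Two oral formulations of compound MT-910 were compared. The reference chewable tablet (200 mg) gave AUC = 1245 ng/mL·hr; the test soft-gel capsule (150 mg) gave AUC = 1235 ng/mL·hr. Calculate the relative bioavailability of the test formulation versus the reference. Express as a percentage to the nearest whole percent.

F_rel = (AUC_test/D_test) / (AUC_ref/D_ref)
      = (1235/150) / (1245/200)
      = 8.23333 / 6.225 = 1.3226 = 132.26%

F_rel = 132%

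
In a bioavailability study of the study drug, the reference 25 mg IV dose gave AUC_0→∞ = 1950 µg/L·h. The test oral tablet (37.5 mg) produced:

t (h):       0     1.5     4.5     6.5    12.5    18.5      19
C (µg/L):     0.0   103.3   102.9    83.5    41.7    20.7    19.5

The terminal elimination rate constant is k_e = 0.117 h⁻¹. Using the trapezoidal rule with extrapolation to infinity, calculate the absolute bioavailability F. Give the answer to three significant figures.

Trapezoidal AUC_0→19 (oral tablet):
  [0→1.5]: (0.0+103.3)/2 × 1.5 = 77.475
  [1.5→4.5]: (103.3+102.9)/2 × 3 = 309.3
  [4.5→6.5]: (102.9+83.5)/2 × 2 = 186.4
  [6.5→12.5]: (83.5+41.7)/2 × 6 = 375.6
  [12.5→18.5]: (41.7+20.7)/2 × 6 = 187.2
  [18.5→19]: (20.7+19.5)/2 × 0.5 = 10.05
  Sum = 1146.025 µg/L·h
Tail: C_last/k_e = 19.5/0.117 = 166.667
AUC_0→∞ (oral tablet) = 1146.025 + 166.667 = 1312.692 µg/L·h
F = (AUC_ev/D_ev)/(AUC_iv/D_iv) = (1312.692/37.5)/(1950/25) = 35.00512/78 = 0.4488

F = 0.449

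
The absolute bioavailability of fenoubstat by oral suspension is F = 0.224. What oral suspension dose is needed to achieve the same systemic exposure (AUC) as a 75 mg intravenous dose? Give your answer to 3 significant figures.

For equal systemic exposure: F × D_ev = D_iv
D_ev = D_iv / F = 75 / 0.224 = 334.821 mg

D_oral = 335 mg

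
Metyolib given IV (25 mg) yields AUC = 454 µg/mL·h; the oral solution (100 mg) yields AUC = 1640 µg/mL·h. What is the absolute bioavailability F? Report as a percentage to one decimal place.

F = (AUC_ev / D_ev) / (AUC_iv / D_iv)
  = (1640/100) / (454/25)
  = 16.4 / 18.16 = 0.9031
  = 90.31%

F = 90.3%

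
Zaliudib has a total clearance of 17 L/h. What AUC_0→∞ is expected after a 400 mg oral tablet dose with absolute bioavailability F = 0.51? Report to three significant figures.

AUC_0→∞ = F × Dose / CL
        = 0.51 × 400 / 17 = 12 mg/L·h

AUC = 12.0 mg/L·h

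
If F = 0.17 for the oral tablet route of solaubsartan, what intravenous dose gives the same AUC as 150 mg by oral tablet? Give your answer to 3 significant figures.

D_iv = 25.5 mg

Systemic exposure from an extravascular dose = F × D_ev, so the equivalent IV dose is F × D_ev.
D_iv = F × D_ev = 0.17 × 150 = 25.5 mg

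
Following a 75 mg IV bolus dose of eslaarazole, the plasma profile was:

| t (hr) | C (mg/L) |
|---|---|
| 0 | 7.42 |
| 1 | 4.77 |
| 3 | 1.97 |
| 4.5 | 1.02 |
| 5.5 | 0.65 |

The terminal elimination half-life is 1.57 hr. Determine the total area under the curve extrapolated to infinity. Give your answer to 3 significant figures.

AUC = 17.4 mg/L·hr

Trapezoidal AUC_0→5.5:
  [0→1]: (7.42+4.77)/2 × 1 = 6.095
  [1→3]: (4.77+1.97)/2 × 2 = 6.74
  [3→4.5]: (1.97+1.02)/2 × 1.5 = 2.2425
  [4.5→5.5]: (1.02+0.65)/2 × 1 = 0.835
  Sum = 15.9125 mg/L·hr
k_e = ln2 / t½ = 0.693147 / 1.57 = 0.4415 hr^-1
Extrapolated tail: C_last / k_e = 0.65 / 0.4415 = 1.472
AUC_0→∞ = 15.9125 + 1.472 = 17.3845 mg/L·hr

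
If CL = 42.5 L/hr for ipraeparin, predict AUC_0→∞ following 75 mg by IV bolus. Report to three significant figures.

AUC_0→∞ = Dose_iv / CL
        = 75 / 42.5 = 1.76471 mg/L·hr

AUC = 1.76 mg/L·hr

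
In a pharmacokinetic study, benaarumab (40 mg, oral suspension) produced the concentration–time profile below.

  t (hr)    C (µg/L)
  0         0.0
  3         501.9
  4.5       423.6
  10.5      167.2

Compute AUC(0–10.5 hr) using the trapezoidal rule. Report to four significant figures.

AUC = 3219 µg/L·hr

Trapezoidal AUC_0→10.5:
  [0→3]: (0.0+501.9)/2 × 3 = 752.85
  [3→4.5]: (501.9+423.6)/2 × 1.5 = 694.125
  [4.5→10.5]: (423.6+167.2)/2 × 6 = 1772.4
  Sum = 3219.375 µg/L·hr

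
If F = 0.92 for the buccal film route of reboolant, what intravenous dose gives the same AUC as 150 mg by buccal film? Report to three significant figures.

Systemic exposure from an extravascular dose = F × D_ev, so the equivalent IV dose is F × D_ev.
D_iv = F × D_ev = 0.92 × 150 = 138 mg

D_iv = 138 mg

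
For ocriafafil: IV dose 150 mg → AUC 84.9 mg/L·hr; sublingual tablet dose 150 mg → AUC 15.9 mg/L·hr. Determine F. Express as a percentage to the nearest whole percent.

F = 19%

F = (AUC_ev / D_ev) / (AUC_iv / D_iv)
  = (15.9/150) / (84.9/150)
  = 0.106 / 0.566 = 0.1873
  = 18.73%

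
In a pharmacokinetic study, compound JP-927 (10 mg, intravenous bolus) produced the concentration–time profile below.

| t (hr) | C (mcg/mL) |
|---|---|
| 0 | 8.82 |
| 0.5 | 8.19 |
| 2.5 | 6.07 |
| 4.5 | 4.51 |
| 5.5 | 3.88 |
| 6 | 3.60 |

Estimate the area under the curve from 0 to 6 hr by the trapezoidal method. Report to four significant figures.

AUC = 35.16 mcg/mL·hr

Trapezoidal AUC_0→6:
  [0→0.5]: (8.82+8.19)/2 × 0.5 = 4.2525
  [0.5→2.5]: (8.19+6.07)/2 × 2 = 14.26
  [2.5→4.5]: (6.07+4.51)/2 × 2 = 10.58
  [4.5→5.5]: (4.51+3.88)/2 × 1 = 4.195
  [5.5→6]: (3.88+3.60)/2 × 0.5 = 1.87
  Sum = 35.1575 mcg/mL·hr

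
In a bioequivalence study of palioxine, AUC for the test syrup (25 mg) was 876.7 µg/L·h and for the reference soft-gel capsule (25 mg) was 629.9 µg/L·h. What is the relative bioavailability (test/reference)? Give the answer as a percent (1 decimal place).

F_rel = 139.2%

F_rel = (AUC_test/D_test) / (AUC_ref/D_ref)
      = (876.7/25) / (629.9/25)
      = 35.068 / 25.196 = 1.3918 = 139.18%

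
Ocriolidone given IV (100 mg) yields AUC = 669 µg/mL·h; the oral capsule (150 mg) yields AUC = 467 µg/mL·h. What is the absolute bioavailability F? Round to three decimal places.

F = 0.465

F = (AUC_ev / D_ev) / (AUC_iv / D_iv)
  = (467/150) / (669/100)
  = 3.11333 / 6.69 = 0.4654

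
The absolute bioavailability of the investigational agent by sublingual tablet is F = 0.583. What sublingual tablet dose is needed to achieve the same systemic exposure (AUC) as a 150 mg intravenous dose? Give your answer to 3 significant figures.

D_sublingual = 257 mg

For equal systemic exposure: F × D_ev = D_iv
D_ev = D_iv / F = 150 / 0.583 = 257.29 mg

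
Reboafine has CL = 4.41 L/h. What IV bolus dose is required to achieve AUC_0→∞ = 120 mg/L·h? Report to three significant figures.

Dose = 529 mg

Dose_iv = CL × AUC_0→∞
     = 4.41 × 120 = 529.2 mg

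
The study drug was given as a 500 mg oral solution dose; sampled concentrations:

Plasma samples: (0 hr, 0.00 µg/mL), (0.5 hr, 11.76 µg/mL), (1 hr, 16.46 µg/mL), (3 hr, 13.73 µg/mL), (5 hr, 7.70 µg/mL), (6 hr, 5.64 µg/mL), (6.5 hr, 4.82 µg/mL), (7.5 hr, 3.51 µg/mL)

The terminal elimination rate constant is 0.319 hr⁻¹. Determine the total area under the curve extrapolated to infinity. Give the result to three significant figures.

Trapezoidal AUC_0→7.5:
  [0→0.5]: (0.00+11.76)/2 × 0.5 = 2.94
  [0.5→1]: (11.76+16.46)/2 × 0.5 = 7.055
  [1→3]: (16.46+13.73)/2 × 2 = 30.19
  [3→5]: (13.73+7.70)/2 × 2 = 21.43
  [5→6]: (7.70+5.64)/2 × 1 = 6.67
  [6→6.5]: (5.64+4.82)/2 × 0.5 = 2.615
  [6.5→7.5]: (4.82+3.51)/2 × 1 = 4.165
  Sum = 75.065 µg/mL·hr
Extrapolated tail: C_last / k_e = 3.51 / 0.319 = 11.003
AUC_0→∞ = 75.065 + 11.003 = 86.068 µg/mL·hr

AUC = 86.1 µg/mL·hr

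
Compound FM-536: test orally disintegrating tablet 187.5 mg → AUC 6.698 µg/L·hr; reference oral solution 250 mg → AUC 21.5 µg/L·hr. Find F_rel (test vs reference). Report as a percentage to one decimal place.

F_rel = 41.5%

F_rel = (AUC_test/D_test) / (AUC_ref/D_ref)
      = (6.698/187.5) / (21.5/250)
      = 0.0357227 / 0.086 = 0.4154 = 41.54%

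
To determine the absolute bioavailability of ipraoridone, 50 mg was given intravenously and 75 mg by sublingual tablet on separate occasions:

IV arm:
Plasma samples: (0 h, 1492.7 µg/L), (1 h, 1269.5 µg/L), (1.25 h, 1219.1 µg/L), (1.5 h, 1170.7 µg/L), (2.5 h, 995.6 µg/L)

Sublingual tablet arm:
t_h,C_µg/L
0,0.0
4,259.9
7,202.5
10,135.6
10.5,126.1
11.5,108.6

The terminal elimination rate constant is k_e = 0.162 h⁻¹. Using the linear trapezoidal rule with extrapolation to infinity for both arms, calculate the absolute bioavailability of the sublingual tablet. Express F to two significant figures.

Trapezoidal AUC_0→2.5 (IV):
  [0→1]: (1492.7+1269.5)/2 × 1 = 1381.1
  [1→1.25]: (1269.5+1219.1)/2 × 0.25 = 311.075
  [1.25→1.5]: (1219.1+1170.7)/2 × 0.25 = 298.725
  [1.5→2.5]: (1170.7+995.6)/2 × 1 = 1083.15
  Sum = 3074.05 µg/L·h
IV tail: 995.6/0.162 = 6145.679; AUC_iv,0→∞ = 3074.05 + 6145.679 = 9219.729 µg/L·h
Trapezoidal AUC_0→11.5 (sublingual tablet):
  [0→4]: (0.0+259.9)/2 × 4 = 519.8
  [4→7]: (259.9+202.5)/2 × 3 = 693.6
  [7→10]: (202.5+135.6)/2 × 3 = 507.15
  [10→10.5]: (135.6+126.1)/2 × 0.5 = 65.425
  [10.5→11.5]: (126.1+108.6)/2 × 1 = 117.35
  Sum = 1903.325 µg/L·h
sublingual tablet tail: 108.6/0.162 = 670.370; AUC_ev,0→∞ = 1903.325 + 670.370 = 2573.695 µg/L·h
F = (AUC_ev/D_ev)/(AUC_iv/D_iv) = (2573.695/75)/(9219.729/50) = 34.3159/184.39458 = 0.1861

F = 0.19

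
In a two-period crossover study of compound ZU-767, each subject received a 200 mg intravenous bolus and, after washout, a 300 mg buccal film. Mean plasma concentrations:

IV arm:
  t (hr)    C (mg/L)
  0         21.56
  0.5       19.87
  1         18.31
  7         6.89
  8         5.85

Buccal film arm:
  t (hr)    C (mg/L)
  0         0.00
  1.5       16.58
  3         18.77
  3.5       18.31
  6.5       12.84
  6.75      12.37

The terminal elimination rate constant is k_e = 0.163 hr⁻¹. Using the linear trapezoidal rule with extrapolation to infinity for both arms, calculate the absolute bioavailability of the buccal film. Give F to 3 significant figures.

Trapezoidal AUC_0→8 (IV):
  [0→0.5]: (21.56+19.87)/2 × 0.5 = 10.3575
  [0.5→1]: (19.87+18.31)/2 × 0.5 = 9.545
  [1→7]: (18.31+6.89)/2 × 6 = 75.6
  [7→8]: (6.89+5.85)/2 × 1 = 6.37
  Sum = 101.8725 mg/L·hr
IV tail: 5.85/0.163 = 35.890; AUC_iv,0→∞ = 101.8725 + 35.890 = 137.7625 mg/L·hr
Trapezoidal AUC_0→6.75 (buccal film):
  [0→1.5]: (0.00+16.58)/2 × 1.5 = 12.435
  [1.5→3]: (16.58+18.77)/2 × 1.5 = 26.5125
  [3→3.5]: (18.77+18.31)/2 × 0.5 = 9.27
  [3.5→6.5]: (18.31+12.84)/2 × 3 = 46.725
  [6.5→6.75]: (12.84+12.37)/2 × 0.25 = 3.15125
  Sum = 98.09375 mg/L·hr
buccal film tail: 12.37/0.163 = 75.890; AUC_ev,0→∞ = 98.09375 + 75.890 = 173.98375 mg/L·hr
F = (AUC_ev/D_ev)/(AUC_iv/D_iv) = (173.98375/300)/(137.7625/200) = 0.579946/0.6888125 = 0.8420

F = 0.842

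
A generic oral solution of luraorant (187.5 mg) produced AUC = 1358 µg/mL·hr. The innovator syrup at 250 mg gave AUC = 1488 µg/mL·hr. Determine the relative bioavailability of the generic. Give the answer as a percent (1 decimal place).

F_rel = 121.7%

F_rel = (AUC_test/D_test) / (AUC_ref/D_ref)
      = (1358/187.5) / (1488/250)
      = 7.24267 / 5.952 = 1.2168 = 121.68%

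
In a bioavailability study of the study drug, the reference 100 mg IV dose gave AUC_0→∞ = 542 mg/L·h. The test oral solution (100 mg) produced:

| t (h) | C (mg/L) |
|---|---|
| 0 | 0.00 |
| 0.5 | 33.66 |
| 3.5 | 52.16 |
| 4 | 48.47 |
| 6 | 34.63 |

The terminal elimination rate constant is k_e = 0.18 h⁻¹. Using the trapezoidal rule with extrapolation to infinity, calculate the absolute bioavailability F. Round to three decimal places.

Trapezoidal AUC_0→6 (oral solution):
  [0→0.5]: (0.00+33.66)/2 × 0.5 = 8.415
  [0.5→3.5]: (33.66+52.16)/2 × 3 = 128.73
  [3.5→4]: (52.16+48.47)/2 × 0.5 = 25.1575
  [4→6]: (48.47+34.63)/2 × 2 = 83.1
  Sum = 245.4025 mg/L·h
Tail: C_last/k_e = 34.63/0.18 = 192.389
AUC_0→∞ (oral solution) = 245.4025 + 192.389 = 437.7915 mg/L·h
F = (AUC_ev/D_ev)/(AUC_iv/D_iv) = (437.7915/100)/(542/100) = 4.377915/5.42 = 0.8077

F = 0.808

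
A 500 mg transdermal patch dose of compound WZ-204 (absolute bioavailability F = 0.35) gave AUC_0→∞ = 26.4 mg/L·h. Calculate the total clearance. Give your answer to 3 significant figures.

CL = F × Dose / AUC_0→∞
   = 0.35 × 500 / 26.4 = 6.62879 L/h

CL = 6.63 L/h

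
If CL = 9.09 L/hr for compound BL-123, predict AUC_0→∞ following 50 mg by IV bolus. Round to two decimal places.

AUC = 5.50 mg/L·hr

AUC_0→∞ = Dose_iv / CL
        = 50 / 9.09 = 5.50055 mg/L·hr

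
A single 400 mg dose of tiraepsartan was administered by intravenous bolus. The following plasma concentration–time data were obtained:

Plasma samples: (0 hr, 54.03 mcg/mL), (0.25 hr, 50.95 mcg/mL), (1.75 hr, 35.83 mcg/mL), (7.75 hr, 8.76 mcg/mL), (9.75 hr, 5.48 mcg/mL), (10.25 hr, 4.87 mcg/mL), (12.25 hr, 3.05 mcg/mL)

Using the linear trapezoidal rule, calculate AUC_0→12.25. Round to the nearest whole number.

Trapezoidal AUC_0→12.25:
  [0→0.25]: (54.03+50.95)/2 × 0.25 = 13.1225
  [0.25→1.75]: (50.95+35.83)/2 × 1.5 = 65.085
  [1.75→7.75]: (35.83+8.76)/2 × 6 = 133.77
  [7.75→9.75]: (8.76+5.48)/2 × 2 = 14.24
  [9.75→10.25]: (5.48+4.87)/2 × 0.5 = 2.5875
  [10.25→12.25]: (4.87+3.05)/2 × 2 = 7.92
  Sum = 236.725 mcg/mL·hr

AUC = 237 mcg/mL·hr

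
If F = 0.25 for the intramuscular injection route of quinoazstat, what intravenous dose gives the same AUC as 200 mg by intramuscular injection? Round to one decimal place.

D_iv = 50.0 mg

Systemic exposure from an extravascular dose = F × D_ev, so the equivalent IV dose is F × D_ev.
D_iv = F × D_ev = 0.25 × 200 = 50 mg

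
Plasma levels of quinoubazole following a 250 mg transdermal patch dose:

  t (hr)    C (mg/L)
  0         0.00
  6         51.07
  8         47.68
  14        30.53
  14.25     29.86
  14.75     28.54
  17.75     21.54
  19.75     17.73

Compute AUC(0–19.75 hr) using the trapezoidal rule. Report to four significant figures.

Trapezoidal AUC_0→19.75:
  [0→6]: (0.00+51.07)/2 × 6 = 153.21
  [6→8]: (51.07+47.68)/2 × 2 = 98.75
  [8→14]: (47.68+30.53)/2 × 6 = 234.63
  [14→14.25]: (30.53+29.86)/2 × 0.25 = 7.54875
  [14.25→14.75]: (29.86+28.54)/2 × 0.5 = 14.6
  [14.75→17.75]: (28.54+21.54)/2 × 3 = 75.12
  [17.75→19.75]: (21.54+17.73)/2 × 2 = 39.27
  Sum = 623.12875 mg/L·hr

AUC = 623.1 mg/L·hr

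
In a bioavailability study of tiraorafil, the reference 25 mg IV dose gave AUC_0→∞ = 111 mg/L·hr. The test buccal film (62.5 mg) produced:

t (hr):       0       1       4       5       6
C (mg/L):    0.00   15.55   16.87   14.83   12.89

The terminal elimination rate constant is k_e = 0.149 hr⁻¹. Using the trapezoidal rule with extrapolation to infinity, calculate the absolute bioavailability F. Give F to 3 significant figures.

F = 0.622

Trapezoidal AUC_0→6 (buccal film):
  [0→1]: (0.00+15.55)/2 × 1 = 7.775
  [1→4]: (15.55+16.87)/2 × 3 = 48.63
  [4→5]: (16.87+14.83)/2 × 1 = 15.85
  [5→6]: (14.83+12.89)/2 × 1 = 13.86
  Sum = 86.115 mg/L·hr
Tail: C_last/k_e = 12.89/0.149 = 86.510
AUC_0→∞ (buccal film) = 86.115 + 86.510 = 172.625 mg/L·hr
F = (AUC_ev/D_ev)/(AUC_iv/D_iv) = (172.625/62.5)/(111/25) = 2.762/4.44 = 0.6221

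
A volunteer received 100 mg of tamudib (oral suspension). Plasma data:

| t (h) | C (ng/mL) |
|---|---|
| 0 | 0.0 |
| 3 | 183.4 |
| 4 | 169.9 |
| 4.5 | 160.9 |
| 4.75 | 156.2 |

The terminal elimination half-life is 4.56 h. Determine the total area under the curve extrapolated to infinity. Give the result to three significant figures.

AUC = 1600 ng/mL·h

Trapezoidal AUC_0→4.75:
  [0→3]: (0.0+183.4)/2 × 3 = 275.1
  [3→4]: (183.4+169.9)/2 × 1 = 176.65
  [4→4.5]: (169.9+160.9)/2 × 0.5 = 82.7
  [4.5→4.75]: (160.9+156.2)/2 × 0.25 = 39.6375
  Sum = 574.0875 ng/mL·h
k_e = ln2 / t½ = 0.693147 / 4.56 = 0.1520 h^-1
Extrapolated tail: C_last / k_e = 156.2 / 0.152 = 1027.632
AUC_0→∞ = 574.0875 + 1027.632 = 1601.7195 ng/mL·h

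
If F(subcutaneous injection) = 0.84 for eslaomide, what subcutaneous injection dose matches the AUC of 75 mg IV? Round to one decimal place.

D_subcutaneous = 89.3 mg

For equal systemic exposure: F × D_ev = D_iv
D_ev = D_iv / F = 75 / 0.84 = 89.2857 mg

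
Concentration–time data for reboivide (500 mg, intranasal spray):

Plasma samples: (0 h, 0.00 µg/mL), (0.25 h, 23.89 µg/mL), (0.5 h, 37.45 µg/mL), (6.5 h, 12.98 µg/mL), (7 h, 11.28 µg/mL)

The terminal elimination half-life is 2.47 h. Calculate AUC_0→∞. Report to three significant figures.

AUC = 208 µg/mL·h

Trapezoidal AUC_0→7:
  [0→0.25]: (0.00+23.89)/2 × 0.25 = 2.98625
  [0.25→0.5]: (23.89+37.45)/2 × 0.25 = 7.6675
  [0.5→6.5]: (37.45+12.98)/2 × 6 = 151.29
  [6.5→7]: (12.98+11.28)/2 × 0.5 = 6.065
  Sum = 168.00875 µg/mL·h
k_e = ln2 / t½ = 0.693147 / 2.47 = 0.2806 h^-1
Extrapolated tail: C_last / k_e = 11.28 / 0.2806 = 40.200
AUC_0→∞ = 168.00875 + 40.200 = 208.20875 µg/mL·h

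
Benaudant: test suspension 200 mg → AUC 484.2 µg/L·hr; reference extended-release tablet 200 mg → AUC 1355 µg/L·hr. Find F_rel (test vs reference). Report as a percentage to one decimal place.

F_rel = 35.7%

F_rel = (AUC_test/D_test) / (AUC_ref/D_ref)
      = (484.2/200) / (1355/200)
      = 2.421 / 6.775 = 0.3573 = 35.73%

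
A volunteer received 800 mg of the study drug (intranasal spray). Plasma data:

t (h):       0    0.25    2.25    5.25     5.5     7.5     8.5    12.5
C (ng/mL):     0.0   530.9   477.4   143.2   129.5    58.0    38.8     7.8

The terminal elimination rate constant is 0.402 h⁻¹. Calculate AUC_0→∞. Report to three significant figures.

AUC = 2390 ng/mL·h

Trapezoidal AUC_0→12.5:
  [0→0.25]: (0.0+530.9)/2 × 0.25 = 66.3625
  [0.25→2.25]: (530.9+477.4)/2 × 2 = 1008.3
  [2.25→5.25]: (477.4+143.2)/2 × 3 = 930.9
  [5.25→5.5]: (143.2+129.5)/2 × 0.25 = 34.0875
  [5.5→7.5]: (129.5+58.0)/2 × 2 = 187.5
  [7.5→8.5]: (58.0+38.8)/2 × 1 = 48.4
  [8.5→12.5]: (38.8+7.8)/2 × 4 = 93.2
  Sum = 2368.75 ng/mL·h
Extrapolated tail: C_last / k_e = 7.8 / 0.402 = 19.403
AUC_0→∞ = 2368.75 + 19.403 = 2388.153 ng/mL·h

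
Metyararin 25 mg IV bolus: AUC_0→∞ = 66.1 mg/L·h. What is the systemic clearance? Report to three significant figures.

CL = Dose_iv / AUC_0→∞
   = 25 / 66.1 = 0.378215 L/h

CL = 0.378 L/h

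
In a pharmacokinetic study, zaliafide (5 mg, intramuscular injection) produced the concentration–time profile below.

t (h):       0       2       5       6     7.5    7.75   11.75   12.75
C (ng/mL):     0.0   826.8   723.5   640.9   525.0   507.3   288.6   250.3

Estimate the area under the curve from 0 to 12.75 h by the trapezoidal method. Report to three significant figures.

AUC = 6700 ng/mL·h

Trapezoidal AUC_0→12.75:
  [0→2]: (0.0+826.8)/2 × 2 = 826.8
  [2→5]: (826.8+723.5)/2 × 3 = 2325.45
  [5→6]: (723.5+640.9)/2 × 1 = 682.2
  [6→7.5]: (640.9+525.0)/2 × 1.5 = 874.425
  [7.5→7.75]: (525.0+507.3)/2 × 0.25 = 129.0375
  [7.75→11.75]: (507.3+288.6)/2 × 4 = 1591.8
  [11.75→12.75]: (288.6+250.3)/2 × 1 = 269.45
  Sum = 6699.1625 ng/mL·h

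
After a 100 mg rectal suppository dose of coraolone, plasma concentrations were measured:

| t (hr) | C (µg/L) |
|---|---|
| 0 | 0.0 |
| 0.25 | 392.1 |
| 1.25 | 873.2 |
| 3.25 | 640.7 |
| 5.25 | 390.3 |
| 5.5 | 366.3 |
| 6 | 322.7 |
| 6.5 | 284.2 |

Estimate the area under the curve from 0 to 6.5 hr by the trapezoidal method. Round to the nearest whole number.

AUC = 3645 µg/L·hr

Trapezoidal AUC_0→6.5:
  [0→0.25]: (0.0+392.1)/2 × 0.25 = 49.0125
  [0.25→1.25]: (392.1+873.2)/2 × 1 = 632.65
  [1.25→3.25]: (873.2+640.7)/2 × 2 = 1513.9
  [3.25→5.25]: (640.7+390.3)/2 × 2 = 1031.0
  [5.25→5.5]: (390.3+366.3)/2 × 0.25 = 94.575
  [5.5→6]: (366.3+322.7)/2 × 0.5 = 172.25
  [6→6.5]: (322.7+284.2)/2 × 0.5 = 151.725
  Sum = 3645.1125 µg/L·hr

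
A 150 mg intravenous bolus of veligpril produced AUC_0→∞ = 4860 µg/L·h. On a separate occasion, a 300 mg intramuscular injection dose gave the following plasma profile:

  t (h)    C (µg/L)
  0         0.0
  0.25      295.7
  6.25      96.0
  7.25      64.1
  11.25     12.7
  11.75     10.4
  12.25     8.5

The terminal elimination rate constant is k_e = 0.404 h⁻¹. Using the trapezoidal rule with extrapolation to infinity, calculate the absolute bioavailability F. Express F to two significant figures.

F = 0.15

Trapezoidal AUC_0→12.25 (intramuscular injection):
  [0→0.25]: (0.0+295.7)/2 × 0.25 = 36.9625
  [0.25→6.25]: (295.7+96.0)/2 × 6 = 1175.1
  [6.25→7.25]: (96.0+64.1)/2 × 1 = 80.05
  [7.25→11.25]: (64.1+12.7)/2 × 4 = 153.6
  [11.25→11.75]: (12.7+10.4)/2 × 0.5 = 5.775
  [11.75→12.25]: (10.4+8.5)/2 × 0.5 = 4.725
  Sum = 1456.2125 µg/L·h
Tail: C_last/k_e = 8.5/0.404 = 21.040
AUC_0→∞ (intramuscular injection) = 1456.2125 + 21.040 = 1477.2525 µg/L·h
F = (AUC_ev/D_ev)/(AUC_iv/D_iv) = (1477.2525/300)/(4860/150) = 4.924175/32.4 = 0.1520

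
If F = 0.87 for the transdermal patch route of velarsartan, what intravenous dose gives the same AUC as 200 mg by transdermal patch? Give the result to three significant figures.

D_iv = 174 mg

Systemic exposure from an extravascular dose = F × D_ev, so the equivalent IV dose is F × D_ev.
D_iv = F × D_ev = 0.87 × 200 = 174 mg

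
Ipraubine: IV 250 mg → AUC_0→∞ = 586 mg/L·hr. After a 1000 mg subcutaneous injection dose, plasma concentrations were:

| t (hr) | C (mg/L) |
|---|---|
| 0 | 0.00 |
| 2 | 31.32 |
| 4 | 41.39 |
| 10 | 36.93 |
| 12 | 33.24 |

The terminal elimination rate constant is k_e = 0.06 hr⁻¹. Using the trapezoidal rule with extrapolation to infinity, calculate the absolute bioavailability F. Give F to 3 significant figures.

Trapezoidal AUC_0→12 (subcutaneous injection):
  [0→2]: (0.00+31.32)/2 × 2 = 31.32
  [2→4]: (31.32+41.39)/2 × 2 = 72.71
  [4→10]: (41.39+36.93)/2 × 6 = 234.96
  [10→12]: (36.93+33.24)/2 × 2 = 70.17
  Sum = 409.16 mg/L·hr
Tail: C_last/k_e = 33.24/0.06 = 554.000
AUC_0→∞ (subcutaneous injection) = 409.16 + 554.000 = 963.16 mg/L·hr
F = (AUC_ev/D_ev)/(AUC_iv/D_iv) = (963.16/1000)/(586/250) = 0.96316/2.344 = 0.4109

F = 0.411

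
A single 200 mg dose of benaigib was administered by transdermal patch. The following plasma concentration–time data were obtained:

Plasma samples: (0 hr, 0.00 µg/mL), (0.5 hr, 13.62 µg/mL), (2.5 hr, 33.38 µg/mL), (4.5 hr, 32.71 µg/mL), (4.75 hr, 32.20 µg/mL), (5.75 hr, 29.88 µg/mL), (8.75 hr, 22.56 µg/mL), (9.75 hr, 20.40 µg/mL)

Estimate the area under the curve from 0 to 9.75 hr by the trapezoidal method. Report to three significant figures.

Trapezoidal AUC_0→9.75:
  [0→0.5]: (0.00+13.62)/2 × 0.5 = 3.405
  [0.5→2.5]: (13.62+33.38)/2 × 2 = 47.0
  [2.5→4.5]: (33.38+32.71)/2 × 2 = 66.09
  [4.5→4.75]: (32.71+32.20)/2 × 0.25 = 8.11375
  [4.75→5.75]: (32.20+29.88)/2 × 1 = 31.04
  [5.75→8.75]: (29.88+22.56)/2 × 3 = 78.66
  [8.75→9.75]: (22.56+20.40)/2 × 1 = 21.48
  Sum = 255.78875 µg/mL·hr

AUC = 256 µg/mL·hr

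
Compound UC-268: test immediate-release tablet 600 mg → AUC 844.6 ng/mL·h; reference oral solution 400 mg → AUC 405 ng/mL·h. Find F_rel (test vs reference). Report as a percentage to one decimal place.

F_rel = (AUC_test/D_test) / (AUC_ref/D_ref)
      = (844.6/600) / (405/400)
      = 1.40767 / 1.0125 = 1.3903 = 139.03%

F_rel = 139.0%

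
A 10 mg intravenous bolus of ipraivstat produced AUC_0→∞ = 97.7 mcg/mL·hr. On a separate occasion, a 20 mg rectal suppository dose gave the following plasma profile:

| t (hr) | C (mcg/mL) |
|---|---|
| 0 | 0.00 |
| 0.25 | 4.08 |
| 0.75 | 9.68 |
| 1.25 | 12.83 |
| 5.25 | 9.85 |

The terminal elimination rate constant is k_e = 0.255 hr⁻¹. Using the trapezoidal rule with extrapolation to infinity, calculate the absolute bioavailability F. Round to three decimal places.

Trapezoidal AUC_0→5.25 (rectal suppository):
  [0→0.25]: (0.00+4.08)/2 × 0.25 = 0.51
  [0.25→0.75]: (4.08+9.68)/2 × 0.5 = 3.44
  [0.75→1.25]: (9.68+12.83)/2 × 0.5 = 5.6275
  [1.25→5.25]: (12.83+9.85)/2 × 4 = 45.36
  Sum = 54.9375 mcg/mL·hr
Tail: C_last/k_e = 9.85/0.255 = 38.627
AUC_0→∞ (rectal suppository) = 54.9375 + 38.627 = 93.5645 mcg/mL·hr
F = (AUC_ev/D_ev)/(AUC_iv/D_iv) = (93.5645/20)/(97.7/10) = 4.678225/9.77 = 0.4788

F = 0.479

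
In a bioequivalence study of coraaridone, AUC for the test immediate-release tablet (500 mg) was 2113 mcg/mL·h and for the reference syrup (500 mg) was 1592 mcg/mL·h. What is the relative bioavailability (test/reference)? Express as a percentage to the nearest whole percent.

F_rel = 133%

F_rel = (AUC_test/D_test) / (AUC_ref/D_ref)
      = (2113/500) / (1592/500)
      = 4.226 / 3.184 = 1.3273 = 132.73%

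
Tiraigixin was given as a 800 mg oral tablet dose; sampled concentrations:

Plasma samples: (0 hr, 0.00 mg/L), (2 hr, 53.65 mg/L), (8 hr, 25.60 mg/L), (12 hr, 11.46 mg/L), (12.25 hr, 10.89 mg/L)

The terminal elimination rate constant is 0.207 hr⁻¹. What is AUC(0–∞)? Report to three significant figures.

AUC = 421 mg/L·hr

Trapezoidal AUC_0→12.25:
  [0→2]: (0.00+53.65)/2 × 2 = 53.65
  [2→8]: (53.65+25.60)/2 × 6 = 237.75
  [8→12]: (25.60+11.46)/2 × 4 = 74.12
  [12→12.25]: (11.46+10.89)/2 × 0.25 = 2.79375
  Sum = 368.31375 mg/L·hr
Extrapolated tail: C_last / k_e = 10.89 / 0.207 = 52.609
AUC_0→∞ = 368.31375 + 52.609 = 420.92275 mg/L·hr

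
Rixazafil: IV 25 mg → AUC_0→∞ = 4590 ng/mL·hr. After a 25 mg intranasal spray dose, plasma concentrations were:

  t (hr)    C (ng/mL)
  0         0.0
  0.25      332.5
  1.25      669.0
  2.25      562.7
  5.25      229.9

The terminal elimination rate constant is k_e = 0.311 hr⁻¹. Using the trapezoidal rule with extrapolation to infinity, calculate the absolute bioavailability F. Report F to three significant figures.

F = 0.672

Trapezoidal AUC_0→5.25 (intranasal spray):
  [0→0.25]: (0.0+332.5)/2 × 0.25 = 41.5625
  [0.25→1.25]: (332.5+669.0)/2 × 1 = 500.75
  [1.25→2.25]: (669.0+562.7)/2 × 1 = 615.85
  [2.25→5.25]: (562.7+229.9)/2 × 3 = 1188.9
  Sum = 2347.0625 ng/mL·hr
Tail: C_last/k_e = 229.9/0.311 = 739.228
AUC_0→∞ (intranasal spray) = 2347.0625 + 739.228 = 3086.2905 ng/mL·hr
F = (AUC_ev/D_ev)/(AUC_iv/D_iv) = (3086.2905/25)/(4590/25) = 123.45162/183.6 = 0.6724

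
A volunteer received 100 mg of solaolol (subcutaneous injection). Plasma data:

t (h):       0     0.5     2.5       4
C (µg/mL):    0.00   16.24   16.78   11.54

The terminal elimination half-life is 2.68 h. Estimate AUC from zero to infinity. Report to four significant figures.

AUC = 102.9 µg/mL·h

Trapezoidal AUC_0→4:
  [0→0.5]: (0.00+16.24)/2 × 0.5 = 4.06
  [0.5→2.5]: (16.24+16.78)/2 × 2 = 33.02
  [2.5→4]: (16.78+11.54)/2 × 1.5 = 21.24
  Sum = 58.32 µg/mL·h
k_e = ln2 / t½ = 0.693147 / 2.68 = 0.2586 h^-1
Extrapolated tail: C_last / k_e = 11.54 / 0.2586 = 44.625
AUC_0→∞ = 58.32 + 44.625 = 102.945 µg/mL·h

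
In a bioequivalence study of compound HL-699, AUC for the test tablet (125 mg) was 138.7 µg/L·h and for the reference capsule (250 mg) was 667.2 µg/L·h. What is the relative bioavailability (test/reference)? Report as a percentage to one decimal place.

F_rel = 41.6%

F_rel = (AUC_test/D_test) / (AUC_ref/D_ref)
      = (138.7/125) / (667.2/250)
      = 1.1096 / 2.6688 = 0.4158 = 41.58%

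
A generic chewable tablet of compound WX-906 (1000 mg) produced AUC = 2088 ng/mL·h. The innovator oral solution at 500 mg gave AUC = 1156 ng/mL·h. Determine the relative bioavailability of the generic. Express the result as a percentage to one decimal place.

F_rel = 90.3%

F_rel = (AUC_test/D_test) / (AUC_ref/D_ref)
      = (2088/1000) / (1156/500)
      = 2.088 / 2.312 = 0.9031 = 90.31%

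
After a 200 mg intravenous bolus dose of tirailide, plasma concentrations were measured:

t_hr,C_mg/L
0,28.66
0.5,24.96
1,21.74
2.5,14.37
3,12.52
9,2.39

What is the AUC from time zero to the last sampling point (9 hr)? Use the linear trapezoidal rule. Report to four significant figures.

Trapezoidal AUC_0→9:
  [0→0.5]: (28.66+24.96)/2 × 0.5 = 13.405
  [0.5→1]: (24.96+21.74)/2 × 0.5 = 11.675
  [1→2.5]: (21.74+14.37)/2 × 1.5 = 27.0825
  [2.5→3]: (14.37+12.52)/2 × 0.5 = 6.7225
  [3→9]: (12.52+2.39)/2 × 6 = 44.73
  Sum = 103.615 mg/L·hr

AUC = 103.6 mg/L·hr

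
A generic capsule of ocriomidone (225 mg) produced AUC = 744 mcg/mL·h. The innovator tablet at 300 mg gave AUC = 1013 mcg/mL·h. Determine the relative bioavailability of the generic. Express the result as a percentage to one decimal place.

F_rel = (AUC_test/D_test) / (AUC_ref/D_ref)
      = (744/225) / (1013/300)
      = 3.30667 / 3.37667 = 0.9793 = 97.93%

F_rel = 97.9%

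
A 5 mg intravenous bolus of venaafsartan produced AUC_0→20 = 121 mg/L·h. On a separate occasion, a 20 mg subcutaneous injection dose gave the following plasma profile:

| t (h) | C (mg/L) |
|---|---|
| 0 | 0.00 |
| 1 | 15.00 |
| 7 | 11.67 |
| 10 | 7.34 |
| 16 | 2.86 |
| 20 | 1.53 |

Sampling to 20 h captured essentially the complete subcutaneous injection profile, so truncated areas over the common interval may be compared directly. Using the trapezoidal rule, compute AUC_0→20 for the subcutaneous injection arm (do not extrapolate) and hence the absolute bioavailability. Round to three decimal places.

Trapezoidal AUC_0→20 (subcutaneous injection):
  [0→1]: (0.00+15.00)/2 × 1 = 7.5
  [1→7]: (15.00+11.67)/2 × 6 = 80.01
  [7→10]: (11.67+7.34)/2 × 3 = 28.515
  [10→16]: (7.34+2.86)/2 × 6 = 30.6
  [16→20]: (2.86+1.53)/2 × 4 = 8.78
  Sum = 155.405 mg/L·h
F = (AUC_ev/D_ev)/(AUC_iv/D_iv) = (155.405/20)/(121/5) = 7.77025/24.2 = 0.3211

F = 0.321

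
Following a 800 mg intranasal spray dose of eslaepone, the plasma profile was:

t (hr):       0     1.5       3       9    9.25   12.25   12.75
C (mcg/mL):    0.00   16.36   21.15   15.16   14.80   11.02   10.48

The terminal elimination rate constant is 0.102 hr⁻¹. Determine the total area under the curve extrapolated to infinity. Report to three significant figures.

Trapezoidal AUC_0→12.75:
  [0→1.5]: (0.00+16.36)/2 × 1.5 = 12.27
  [1.5→3]: (16.36+21.15)/2 × 1.5 = 28.1325
  [3→9]: (21.15+15.16)/2 × 6 = 108.93
  [9→9.25]: (15.16+14.80)/2 × 0.25 = 3.745
  [9.25→12.25]: (14.80+11.02)/2 × 3 = 38.73
  [12.25→12.75]: (11.02+10.48)/2 × 0.5 = 5.375
  Sum = 197.1825 mcg/mL·hr
Extrapolated tail: C_last / k_e = 10.48 / 0.102 = 102.745
AUC_0→∞ = 197.1825 + 102.745 = 299.9275 mcg/mL·hr

AUC = 300 mcg/mL·hr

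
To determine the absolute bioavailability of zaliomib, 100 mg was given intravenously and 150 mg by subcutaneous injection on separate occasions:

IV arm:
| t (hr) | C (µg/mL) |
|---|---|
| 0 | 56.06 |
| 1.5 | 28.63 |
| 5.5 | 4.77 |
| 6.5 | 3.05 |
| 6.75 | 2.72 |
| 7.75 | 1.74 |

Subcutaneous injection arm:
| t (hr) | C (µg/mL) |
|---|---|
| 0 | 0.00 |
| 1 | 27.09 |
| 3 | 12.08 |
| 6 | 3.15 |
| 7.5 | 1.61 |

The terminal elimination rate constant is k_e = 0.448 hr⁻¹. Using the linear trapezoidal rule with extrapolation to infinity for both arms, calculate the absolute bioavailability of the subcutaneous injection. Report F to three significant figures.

Trapezoidal AUC_0→7.75 (IV):
  [0→1.5]: (56.06+28.63)/2 × 1.5 = 63.5175
  [1.5→5.5]: (28.63+4.77)/2 × 4 = 66.8
  [5.5→6.5]: (4.77+3.05)/2 × 1 = 3.91
  [6.5→6.75]: (3.05+2.72)/2 × 0.25 = 0.72125
  [6.75→7.75]: (2.72+1.74)/2 × 1 = 2.23
  Sum = 137.17875 µg/mL·hr
IV tail: 1.74/0.448 = 3.884; AUC_iv,0→∞ = 137.17875 + 3.884 = 141.06275 µg/mL·hr
Trapezoidal AUC_0→7.5 (subcutaneous injection):
  [0→1]: (0.00+27.09)/2 × 1 = 13.545
  [1→3]: (27.09+12.08)/2 × 2 = 39.17
  [3→6]: (12.08+3.15)/2 × 3 = 22.845
  [6→7.5]: (3.15+1.61)/2 × 1.5 = 3.57
  Sum = 79.13 µg/mL·hr
subcutaneous injection tail: 1.61/0.448 = 3.594; AUC_ev,0→∞ = 79.13 + 3.594 = 82.724 µg/mL·hr
F = (AUC_ev/D_ev)/(AUC_iv/D_iv) = (82.724/150)/(141.06275/100) = 0.551493/1.4106275 = 0.3910

F = 0.391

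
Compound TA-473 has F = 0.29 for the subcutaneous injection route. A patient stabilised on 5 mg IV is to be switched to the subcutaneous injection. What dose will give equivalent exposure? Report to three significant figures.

For equal systemic exposure: F × D_ev = D_iv
D_ev = D_iv / F = 5 / 0.29 = 17.2414 mg

D_subcutaneous = 17.2 mg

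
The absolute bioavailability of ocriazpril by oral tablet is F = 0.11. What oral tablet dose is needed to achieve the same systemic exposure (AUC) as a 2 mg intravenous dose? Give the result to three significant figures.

D_oral = 18.2 mg

For equal systemic exposure: F × D_ev = D_iv
D_ev = D_iv / F = 2 / 0.11 = 18.1818 mg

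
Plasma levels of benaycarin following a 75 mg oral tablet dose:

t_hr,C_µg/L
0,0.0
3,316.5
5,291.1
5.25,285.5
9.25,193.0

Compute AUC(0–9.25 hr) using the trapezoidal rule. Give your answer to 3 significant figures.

AUC = 2110 µg/L·hr

Trapezoidal AUC_0→9.25:
  [0→3]: (0.0+316.5)/2 × 3 = 474.75
  [3→5]: (316.5+291.1)/2 × 2 = 607.6
  [5→5.25]: (291.1+285.5)/2 × 0.25 = 72.075
  [5.25→9.25]: (285.5+193.0)/2 × 4 = 957.0
  Sum = 2111.425 µg/L·hr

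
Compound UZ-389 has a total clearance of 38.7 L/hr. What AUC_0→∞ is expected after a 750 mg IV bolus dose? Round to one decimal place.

AUC_0→∞ = Dose_iv / CL
        = 750 / 38.7 = 19.3798 mg/L·hr

AUC = 19.4 mg/L·hr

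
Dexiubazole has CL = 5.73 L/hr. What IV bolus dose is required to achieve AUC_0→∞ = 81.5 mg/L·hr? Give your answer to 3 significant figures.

Dose = 467 mg

Dose_iv = CL × AUC_0→∞
     = 5.73 × 81.5 = 466.995 mg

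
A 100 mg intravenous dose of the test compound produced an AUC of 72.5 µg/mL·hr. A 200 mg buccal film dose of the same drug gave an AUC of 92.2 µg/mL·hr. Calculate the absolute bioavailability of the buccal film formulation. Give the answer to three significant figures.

F = (AUC_ev / D_ev) / (AUC_iv / D_iv)
  = (92.2/200) / (72.5/100)
  = 0.461 / 0.725 = 0.6359

F = 0.636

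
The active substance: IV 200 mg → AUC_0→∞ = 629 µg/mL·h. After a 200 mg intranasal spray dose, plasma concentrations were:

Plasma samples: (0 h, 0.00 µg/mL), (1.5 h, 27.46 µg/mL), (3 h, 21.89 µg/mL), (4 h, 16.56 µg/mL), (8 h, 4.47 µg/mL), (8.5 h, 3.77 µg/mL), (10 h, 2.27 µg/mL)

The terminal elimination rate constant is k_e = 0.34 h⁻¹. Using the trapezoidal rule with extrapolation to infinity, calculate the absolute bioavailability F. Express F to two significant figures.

F = 0.21

Trapezoidal AUC_0→10 (intranasal spray):
  [0→1.5]: (0.00+27.46)/2 × 1.5 = 20.595
  [1.5→3]: (27.46+21.89)/2 × 1.5 = 37.0125
  [3→4]: (21.89+16.56)/2 × 1 = 19.225
  [4→8]: (16.56+4.47)/2 × 4 = 42.06
  [8→8.5]: (4.47+3.77)/2 × 0.5 = 2.06
  [8.5→10]: (3.77+2.27)/2 × 1.5 = 4.53
  Sum = 125.4825 µg/mL·h
Tail: C_last/k_e = 2.27/0.34 = 6.676
AUC_0→∞ (intranasal spray) = 125.4825 + 6.676 = 132.1585 µg/mL·h
F = (AUC_ev/D_ev)/(AUC_iv/D_iv) = (132.1585/200)/(629/200) = 0.6607925/3.145 = 0.2101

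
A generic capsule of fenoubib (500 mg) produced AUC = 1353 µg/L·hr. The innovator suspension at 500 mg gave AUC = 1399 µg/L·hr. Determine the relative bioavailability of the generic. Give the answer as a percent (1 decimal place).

F_rel = (AUC_test/D_test) / (AUC_ref/D_ref)
      = (1353/500) / (1399/500)
      = 2.706 / 2.798 = 0.9671 = 96.71%

F_rel = 96.7%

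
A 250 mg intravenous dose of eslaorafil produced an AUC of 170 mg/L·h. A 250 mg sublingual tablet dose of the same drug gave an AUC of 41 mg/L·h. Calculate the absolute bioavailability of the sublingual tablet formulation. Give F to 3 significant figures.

F = 0.241

F = (AUC_ev / D_ev) / (AUC_iv / D_iv)
  = (41/250) / (170/250)
  = 0.164 / 0.68 = 0.2412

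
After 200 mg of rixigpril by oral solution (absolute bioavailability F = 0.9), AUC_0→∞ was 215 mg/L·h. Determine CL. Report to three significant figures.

CL = 0.837 L/h

CL = F × Dose / AUC_0→∞
   = 0.9 × 200 / 215 = 0.837209 L/h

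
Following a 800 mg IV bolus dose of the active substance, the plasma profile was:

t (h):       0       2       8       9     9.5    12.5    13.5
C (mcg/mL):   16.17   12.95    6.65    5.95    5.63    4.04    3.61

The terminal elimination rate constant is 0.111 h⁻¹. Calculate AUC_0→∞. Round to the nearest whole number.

Trapezoidal AUC_0→13.5:
  [0→2]: (16.17+12.95)/2 × 2 = 29.12
  [2→8]: (12.95+6.65)/2 × 6 = 58.8
  [8→9]: (6.65+5.95)/2 × 1 = 6.3
  [9→9.5]: (5.95+5.63)/2 × 0.5 = 2.895
  [9.5→12.5]: (5.63+4.04)/2 × 3 = 14.505
  [12.5→13.5]: (4.04+3.61)/2 × 1 = 3.825
  Sum = 115.445 mcg/mL·h
Extrapolated tail: C_last / k_e = 3.61 / 0.111 = 32.523
AUC_0→∞ = 115.445 + 32.523 = 147.968 mcg/mL·h

AUC = 148 mcg/mL·h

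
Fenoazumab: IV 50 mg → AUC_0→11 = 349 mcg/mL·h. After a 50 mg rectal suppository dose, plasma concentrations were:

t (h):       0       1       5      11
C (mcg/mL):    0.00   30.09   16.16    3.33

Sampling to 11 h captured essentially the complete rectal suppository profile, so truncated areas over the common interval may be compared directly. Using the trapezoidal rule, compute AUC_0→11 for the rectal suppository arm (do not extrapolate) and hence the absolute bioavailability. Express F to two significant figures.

F = 0.48

Trapezoidal AUC_0→11 (rectal suppository):
  [0→1]: (0.00+30.09)/2 × 1 = 15.045
  [1→5]: (30.09+16.16)/2 × 4 = 92.5
  [5→11]: (16.16+3.33)/2 × 6 = 58.47
  Sum = 166.015 mcg/mL·h
F = (AUC_ev/D_ev)/(AUC_iv/D_iv) = (166.015/50)/(349/50) = 3.3203/6.98 = 0.4757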